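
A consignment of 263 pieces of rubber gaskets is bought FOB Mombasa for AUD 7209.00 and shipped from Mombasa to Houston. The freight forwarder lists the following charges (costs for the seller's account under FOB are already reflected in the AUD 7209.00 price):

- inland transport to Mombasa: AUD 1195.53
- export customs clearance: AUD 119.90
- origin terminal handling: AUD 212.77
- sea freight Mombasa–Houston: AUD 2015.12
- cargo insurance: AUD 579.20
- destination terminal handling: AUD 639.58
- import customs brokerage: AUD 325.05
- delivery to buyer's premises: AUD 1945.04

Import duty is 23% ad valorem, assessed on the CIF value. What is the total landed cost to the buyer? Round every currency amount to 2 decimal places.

FOB: the seller bears costs until goods are on board at the origin port; the buyer bears freight, insurance and all costs thereafter.
Already in the invoice (seller's account under FOB): inland to port, export clearance, origin terminal — exclude.
CIF value = FOB price + freight + insurance = 7209.00 + 2015.12 + 579.20 = 9803.32
Import duty = 9803.32 × 23% = 2254.76
Buyer bears: freight 2015.12 + insurance 579.20 + destination terminal 639.58 + brokerage 325.05 + delivery 1945.04 + duty 2254.76 = 7758.75
Landed cost = invoice 7209.00 + 7758.75 = 14967.75

Total landed cost: AUD 14967.75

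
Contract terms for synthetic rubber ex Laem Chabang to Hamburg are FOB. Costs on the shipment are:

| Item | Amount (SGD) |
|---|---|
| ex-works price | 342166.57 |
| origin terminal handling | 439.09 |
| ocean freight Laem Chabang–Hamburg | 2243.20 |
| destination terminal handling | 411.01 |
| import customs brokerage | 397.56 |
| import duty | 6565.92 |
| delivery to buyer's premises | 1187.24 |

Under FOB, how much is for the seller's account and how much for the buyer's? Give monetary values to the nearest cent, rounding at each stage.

FOB: the seller bears costs until goods are on board at the origin port; the buyer bears freight, insurance and all costs thereafter.
Seller's account: goods 342166.57 + origin terminal 439.09 = 342605.66
Buyer's account: freight 2243.20 + destination terminal 411.01 + brokerage 397.56 + duty 6565.92 + delivery 1187.24 = 10804.93

Seller: SGD 342605.66; buyer: SGD 10804.93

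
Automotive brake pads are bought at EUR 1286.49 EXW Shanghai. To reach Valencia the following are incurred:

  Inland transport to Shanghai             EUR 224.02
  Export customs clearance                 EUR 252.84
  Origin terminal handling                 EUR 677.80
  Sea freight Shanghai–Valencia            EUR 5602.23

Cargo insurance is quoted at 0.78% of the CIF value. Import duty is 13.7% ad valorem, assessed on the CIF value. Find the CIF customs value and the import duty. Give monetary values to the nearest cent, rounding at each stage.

Let C be the CIF value. C = EXW price + pre-shipment costs + freight + 0.78% × C
C − 0.78% × C = 1286.49 + 224.02 + 252.84 + 677.80 + 5602.23
0.9922 × C = 8043.38
C = 8043.38 / 0.9922 = 8106.61
Insurance premium = 0.78% × 8106.61 = 63.23
Import duty = 8106.61 × 13.7% = 1110.61

CIF value: EUR 8106.61; import duty: EUR 1110.61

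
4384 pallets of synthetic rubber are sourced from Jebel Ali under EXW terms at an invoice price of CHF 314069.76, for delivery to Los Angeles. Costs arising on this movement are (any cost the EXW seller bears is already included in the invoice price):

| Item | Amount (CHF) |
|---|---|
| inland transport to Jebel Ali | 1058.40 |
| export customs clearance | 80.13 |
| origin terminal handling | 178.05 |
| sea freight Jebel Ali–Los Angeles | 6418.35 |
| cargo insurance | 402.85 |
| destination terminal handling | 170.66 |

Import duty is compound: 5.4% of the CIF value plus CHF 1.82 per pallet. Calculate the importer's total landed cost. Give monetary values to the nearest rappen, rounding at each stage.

EXW: the seller makes goods available at their premises; the buyer bears all onward costs.
CIF value = EXW price + inland to port + export clearance + origin terminal + freight + insurance = 314069.76 + 1058.40 + 80.13 + 178.05 + 6418.35 + 402.85 = 322207.54
Ad valorem component: 322207.54 × 5.4% = 17399.21
Specific component: 4384 × 1.82 = 7978.88
Import duty = 17399.21 + 7978.88 = 25378.09
Buyer bears: inland to port 1058.40 + export clearance 80.13 + origin terminal 178.05 + freight 6418.35 + insurance 402.85 + destination terminal 170.66 + duty 25378.09 = 33686.53
Landed cost = invoice 314069.76 + 33686.53 = 347756.29

Total landed cost: CHF 347756.29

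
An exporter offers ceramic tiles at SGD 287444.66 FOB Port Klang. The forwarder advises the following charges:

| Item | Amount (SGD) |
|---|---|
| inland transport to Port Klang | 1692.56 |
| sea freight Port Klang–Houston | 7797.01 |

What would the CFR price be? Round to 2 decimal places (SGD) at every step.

Not relevant to the conversion: inland to port — on the seller under both FOB and CFR; already in the FOB price and stays in the CFR price.
From FOB to CFR, the seller additionally bears: freight.
CFR price = 287444.66 + 7797.01 = 295241.67

CFR price: SGD 295241.67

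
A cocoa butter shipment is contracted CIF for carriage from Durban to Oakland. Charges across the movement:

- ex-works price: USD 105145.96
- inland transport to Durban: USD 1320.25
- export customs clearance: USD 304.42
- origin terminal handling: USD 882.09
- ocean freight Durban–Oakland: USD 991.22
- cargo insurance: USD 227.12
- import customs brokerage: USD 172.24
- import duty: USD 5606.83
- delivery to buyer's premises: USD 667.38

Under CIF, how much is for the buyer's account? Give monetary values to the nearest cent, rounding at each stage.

CIF: the seller pays costs through ocean freight and marine insurance to the destination port.
Seller's account: goods 105145.96 + inland to port 1320.25 + export clearance 304.42 + origin terminal 882.09 + freight 991.22 + insurance 227.12 = 108871.06
Buyer's account: brokerage 172.24 + duty 5606.83 + delivery 667.38 = 6446.45

Buyer's account: USD 6446.45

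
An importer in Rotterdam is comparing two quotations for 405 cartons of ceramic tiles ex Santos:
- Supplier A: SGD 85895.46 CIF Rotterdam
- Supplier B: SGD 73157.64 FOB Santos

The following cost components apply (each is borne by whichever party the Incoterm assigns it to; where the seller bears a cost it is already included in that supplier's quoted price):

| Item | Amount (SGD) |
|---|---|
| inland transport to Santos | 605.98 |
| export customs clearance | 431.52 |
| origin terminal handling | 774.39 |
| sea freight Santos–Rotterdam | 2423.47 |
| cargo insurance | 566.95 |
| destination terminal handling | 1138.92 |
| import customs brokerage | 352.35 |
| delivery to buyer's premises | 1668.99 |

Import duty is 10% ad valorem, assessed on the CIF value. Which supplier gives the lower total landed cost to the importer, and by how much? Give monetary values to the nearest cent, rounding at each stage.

Supplier A (CIF):
The CIF price already equals the CIF value: 85895.46
Import duty = 85895.46 × 10% = 8589.55
Buyer bears (A): 1138.92 + 352.35 + 1668.99 = 3160.26
Landed cost (A) = invoice 85895.46 + 3160.26 + duty 8589.55 = 97645.27
Supplier B (FOB):
CIF value = FOB price + freight + insurance = 73157.64 + 2423.47 + 566.95 = 76148.06
Import duty = 76148.06 × 10% = 7614.81
Buyer bears (B): 2423.47 + 566.95 + 1138.92 + 352.35 + 1668.99 = 6150.68
Landed cost (B) = invoice 73157.64 + 6150.68 + duty 7614.81 = 86923.13
Difference = |97645.27 − 86923.13| = 10722.14

Supplier B is cheaper by SGD 10722.14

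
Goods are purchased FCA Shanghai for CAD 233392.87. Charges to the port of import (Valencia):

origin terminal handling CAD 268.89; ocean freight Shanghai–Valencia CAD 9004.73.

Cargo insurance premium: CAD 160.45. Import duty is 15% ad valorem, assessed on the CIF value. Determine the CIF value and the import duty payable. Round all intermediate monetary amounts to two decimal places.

CIF value: CAD 242826.94; import duty: CAD 36424.04

CIF = FCA price + pre-shipment costs + freight + insurance
CIF = 233392.87 + 268.89 + 9004.73 + 160.45 = 242826.94
Import duty = 242826.94 × 15% = 36424.04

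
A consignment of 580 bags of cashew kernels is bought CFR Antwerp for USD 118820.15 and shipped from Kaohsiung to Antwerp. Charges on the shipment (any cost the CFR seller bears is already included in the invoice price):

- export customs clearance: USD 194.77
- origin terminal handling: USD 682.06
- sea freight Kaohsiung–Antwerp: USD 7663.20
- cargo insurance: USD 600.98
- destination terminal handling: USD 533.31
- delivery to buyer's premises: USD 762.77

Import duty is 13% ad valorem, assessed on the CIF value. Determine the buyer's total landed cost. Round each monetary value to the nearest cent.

CFR: the seller pays costs through ocean freight to the destination port, but not insurance.
Already in the invoice (seller's account under CFR): export clearance, origin terminal, freight — exclude.
CIF value = CFR price + insurance = 118820.15 + 600.98 = 119421.13
Import duty = 119421.13 × 13% = 15524.75
Buyer bears: insurance 600.98 + destination terminal 533.31 + delivery 762.77 + duty 15524.75 = 17421.81
Landed cost = invoice 118820.15 + 17421.81 = 136241.96

Total landed cost: USD 136241.96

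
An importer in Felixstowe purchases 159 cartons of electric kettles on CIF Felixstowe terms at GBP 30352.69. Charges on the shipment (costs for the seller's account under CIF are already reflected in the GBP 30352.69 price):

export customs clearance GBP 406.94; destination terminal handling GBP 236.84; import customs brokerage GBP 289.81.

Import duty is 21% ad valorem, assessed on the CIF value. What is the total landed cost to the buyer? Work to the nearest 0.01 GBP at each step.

Total landed cost: GBP 37253.40

CIF: the seller pays costs through ocean freight and marine insurance to the destination port.
Already in the invoice (seller's account under CIF): export clearance — exclude.
The CIF price already equals the CIF value: 30352.69
Import duty = 30352.69 × 21% = 6374.06
Buyer bears: destination terminal 236.84 + brokerage 289.81 + duty 6374.06 = 6900.71
Landed cost = invoice 30352.69 + 6900.71 = 37253.40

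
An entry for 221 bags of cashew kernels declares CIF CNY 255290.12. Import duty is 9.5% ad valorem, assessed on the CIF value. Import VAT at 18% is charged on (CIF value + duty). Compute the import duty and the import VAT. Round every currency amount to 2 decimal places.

Import duty: CNY 24252.56; import VAT: CNY 50317.68

Import duty = 255290.12 × 9.5% = 24252.56
VAT base = CIF + duty = 255290.12 + 24252.56 = 279542.68
Import VAT = 279542.68 × 18% = 50317.68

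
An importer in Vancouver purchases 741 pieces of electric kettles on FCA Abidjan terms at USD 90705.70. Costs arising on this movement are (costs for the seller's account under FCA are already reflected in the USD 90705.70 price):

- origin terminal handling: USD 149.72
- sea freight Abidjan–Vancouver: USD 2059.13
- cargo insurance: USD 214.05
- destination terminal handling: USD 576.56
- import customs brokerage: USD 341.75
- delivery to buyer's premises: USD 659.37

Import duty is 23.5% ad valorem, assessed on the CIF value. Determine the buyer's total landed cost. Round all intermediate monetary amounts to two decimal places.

FCA: the seller delivers export-cleared goods to the carrier; the buyer bears costs from that point.
CIF value = FCA price + origin terminal + freight + insurance = 90705.70 + 149.72 + 2059.13 + 214.05 = 93128.60
Import duty = 93128.60 × 23.5% = 21885.22
Buyer bears: origin terminal 149.72 + freight 2059.13 + insurance 214.05 + destination terminal 576.56 + brokerage 341.75 + delivery 659.37 + duty 21885.22 = 25885.80
Landed cost = invoice 90705.70 + 25885.80 = 116591.50

Total landed cost: USD 116591.50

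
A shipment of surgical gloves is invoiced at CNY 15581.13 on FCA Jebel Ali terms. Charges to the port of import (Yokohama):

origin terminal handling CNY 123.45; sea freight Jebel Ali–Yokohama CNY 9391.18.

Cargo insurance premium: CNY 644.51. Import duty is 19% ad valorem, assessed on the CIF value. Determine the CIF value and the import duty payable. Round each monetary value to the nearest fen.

CIF value: CNY 25740.27; import duty: CNY 4890.65

CIF = FCA price + pre-shipment costs + freight + insurance
CIF = 15581.13 + 123.45 + 9391.18 + 644.51 = 25740.27
Import duty = 25740.27 × 19% = 4890.65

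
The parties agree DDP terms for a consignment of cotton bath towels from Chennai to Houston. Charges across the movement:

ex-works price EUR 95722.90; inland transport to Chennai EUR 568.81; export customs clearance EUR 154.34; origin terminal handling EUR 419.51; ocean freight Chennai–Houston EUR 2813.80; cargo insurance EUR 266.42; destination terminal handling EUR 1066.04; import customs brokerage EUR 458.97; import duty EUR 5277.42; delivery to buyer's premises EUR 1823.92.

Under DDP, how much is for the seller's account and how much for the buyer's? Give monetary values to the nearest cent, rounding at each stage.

DDP: the seller bears all costs including import duty.
Seller's account: goods 95722.90 + inland to port 568.81 + export clearance 154.34 + origin terminal 419.51 + freight 2813.80 + insurance 266.42 + destination terminal 1066.04 + brokerage 458.97 + duty 5277.42 + delivery 1823.92 = 108572.13
Buyer's account: 0.00

Seller: EUR 108572.13; buyer: EUR 0.00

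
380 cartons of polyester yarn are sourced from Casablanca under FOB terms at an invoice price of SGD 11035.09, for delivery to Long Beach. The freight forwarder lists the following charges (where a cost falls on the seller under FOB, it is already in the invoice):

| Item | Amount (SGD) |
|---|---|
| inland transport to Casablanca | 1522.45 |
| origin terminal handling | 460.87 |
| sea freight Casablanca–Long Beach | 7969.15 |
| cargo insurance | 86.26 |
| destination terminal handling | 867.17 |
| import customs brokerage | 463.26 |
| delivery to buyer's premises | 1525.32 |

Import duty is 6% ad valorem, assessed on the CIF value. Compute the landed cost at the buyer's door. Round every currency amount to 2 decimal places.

FOB: the seller bears costs until goods are on board at the origin port; the buyer bears freight, insurance and all costs thereafter.
Already in the invoice (seller's account under FOB): inland to port, origin terminal — exclude.
CIF value = FOB price + freight + insurance = 11035.09 + 7969.15 + 86.26 = 19090.50
Import duty = 19090.50 × 6% = 1145.43
Buyer bears: freight 7969.15 + insurance 86.26 + destination terminal 867.17 + brokerage 463.26 + delivery 1525.32 + duty 1145.43 = 12056.59
Landed cost = invoice 11035.09 + 12056.59 = 23091.68

Total landed cost: SGD 23091.68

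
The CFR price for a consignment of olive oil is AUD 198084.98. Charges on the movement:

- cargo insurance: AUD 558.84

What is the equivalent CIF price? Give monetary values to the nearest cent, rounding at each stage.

CIF price: AUD 198643.82

From CFR to CIF, the seller additionally bears: insurance.
CIF price = 198084.98 + 558.84 = 198643.82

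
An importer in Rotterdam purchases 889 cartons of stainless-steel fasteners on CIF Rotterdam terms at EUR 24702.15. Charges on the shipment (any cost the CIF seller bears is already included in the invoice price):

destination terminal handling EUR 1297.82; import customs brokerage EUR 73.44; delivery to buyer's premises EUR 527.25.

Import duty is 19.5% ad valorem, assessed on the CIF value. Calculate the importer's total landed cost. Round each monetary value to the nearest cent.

Total landed cost: EUR 31417.58

CIF: the seller pays costs through ocean freight and marine insurance to the destination port.
The CIF price already equals the CIF value: 24702.15
Import duty = 24702.15 × 19.5% = 4816.92
Buyer bears: destination terminal 1297.82 + brokerage 73.44 + delivery 527.25 + duty 4816.92 = 6715.43
Landed cost = invoice 24702.15 + 6715.43 = 31417.58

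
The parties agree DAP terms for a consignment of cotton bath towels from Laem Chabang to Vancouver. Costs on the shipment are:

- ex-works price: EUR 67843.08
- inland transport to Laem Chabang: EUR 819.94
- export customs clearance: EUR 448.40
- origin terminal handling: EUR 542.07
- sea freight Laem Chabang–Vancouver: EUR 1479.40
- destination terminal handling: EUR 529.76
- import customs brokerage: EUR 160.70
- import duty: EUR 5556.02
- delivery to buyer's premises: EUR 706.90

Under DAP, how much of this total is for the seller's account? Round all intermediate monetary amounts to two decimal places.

Seller's account: EUR 72369.55

DAP: the seller bears all costs to the named destination except import duty and clearance.
Seller's account: goods 67843.08 + inland to port 819.94 + export clearance 448.40 + origin terminal 542.07 + freight 1479.40 + destination terminal 529.76 + delivery 706.90 = 72369.55
Buyer's account: brokerage 160.70 + duty 5556.02 = 5716.72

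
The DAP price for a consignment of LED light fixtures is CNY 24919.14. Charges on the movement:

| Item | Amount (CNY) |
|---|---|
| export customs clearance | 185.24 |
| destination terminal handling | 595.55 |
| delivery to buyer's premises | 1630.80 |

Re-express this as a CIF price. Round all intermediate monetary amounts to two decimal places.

Not relevant to the conversion: export clearance — on the seller under both DAP and CIF; already in the DAP price and stays in the CIF price.
From DAP to CIF, the seller no longer bears: destination terminal, delivery.
CIF price = 24919.14 − 595.55 − 1630.80 = 22692.79

CIF price: CNY 22692.79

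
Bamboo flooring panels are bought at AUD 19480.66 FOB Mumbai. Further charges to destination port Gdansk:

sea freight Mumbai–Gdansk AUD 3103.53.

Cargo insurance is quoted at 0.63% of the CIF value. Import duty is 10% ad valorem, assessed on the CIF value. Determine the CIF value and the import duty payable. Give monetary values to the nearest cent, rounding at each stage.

Let C be the CIF value. C = FOB price + freight + 0.63% × C
C − 0.63% × C = 19480.66 + 3103.53
0.9937 × C = 22584.19
C = 22584.19 / 0.9937 = 22727.37
Insurance premium = 0.63% × 22727.37 = 143.18
Import duty = 22727.37 × 10% = 2272.74

CIF value: AUD 22727.37; import duty: AUD 2272.74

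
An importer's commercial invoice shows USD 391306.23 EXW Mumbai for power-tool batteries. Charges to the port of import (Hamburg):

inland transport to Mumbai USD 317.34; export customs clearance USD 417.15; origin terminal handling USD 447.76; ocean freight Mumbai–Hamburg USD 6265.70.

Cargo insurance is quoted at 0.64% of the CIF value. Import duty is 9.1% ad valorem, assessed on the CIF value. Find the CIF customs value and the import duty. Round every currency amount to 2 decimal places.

CIF value: USD 401322.64; import duty: USD 36520.36

Let C be the CIF value. C = EXW price + pre-shipment costs + freight + 0.64% × C
C − 0.64% × C = 391306.23 + 317.34 + 417.15 + 447.76 + 6265.70
0.9936 × C = 398754.18
C = 398754.18 / 0.9936 = 401322.64
Insurance premium = 0.64% × 401322.64 = 2568.46
Import duty = 401322.64 × 9.1% = 36520.36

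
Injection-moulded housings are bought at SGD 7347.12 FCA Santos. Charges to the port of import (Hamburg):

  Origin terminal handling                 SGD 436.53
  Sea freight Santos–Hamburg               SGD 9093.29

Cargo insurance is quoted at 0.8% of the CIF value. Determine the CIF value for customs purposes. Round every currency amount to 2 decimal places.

Let C be the CIF value. C = FCA price + pre-shipment costs + freight + 0.8% × C
C − 0.8% × C = 7347.12 + 436.53 + 9093.29
0.992 × C = 16876.94
C = 16876.94 / 0.992 = 17013.04
Insurance premium = 0.8% × 17013.04 = 136.10

CIF value: SGD 17013.04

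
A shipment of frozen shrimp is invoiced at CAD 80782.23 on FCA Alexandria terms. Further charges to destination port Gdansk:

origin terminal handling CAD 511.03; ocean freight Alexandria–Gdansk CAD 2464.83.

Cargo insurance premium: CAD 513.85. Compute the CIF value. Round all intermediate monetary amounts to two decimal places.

CIF value: CAD 84271.94

CIF = FCA price + pre-shipment costs + freight + insurance
CIF = 80782.23 + 511.03 + 2464.83 + 513.85 = 84271.94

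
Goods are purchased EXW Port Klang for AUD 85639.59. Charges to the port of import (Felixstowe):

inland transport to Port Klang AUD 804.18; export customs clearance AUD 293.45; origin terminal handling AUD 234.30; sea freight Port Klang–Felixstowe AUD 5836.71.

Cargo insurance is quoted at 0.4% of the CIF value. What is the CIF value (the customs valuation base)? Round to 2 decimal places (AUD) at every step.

CIF value: AUD 93180.95

Let C be the CIF value. C = EXW price + pre-shipment costs + freight + 0.4% × C
C − 0.4% × C = 85639.59 + 804.18 + 293.45 + 234.30 + 5836.71
0.996 × C = 92808.23
C = 92808.23 / 0.996 = 93180.95
Insurance premium = 0.4% × 93180.95 = 372.72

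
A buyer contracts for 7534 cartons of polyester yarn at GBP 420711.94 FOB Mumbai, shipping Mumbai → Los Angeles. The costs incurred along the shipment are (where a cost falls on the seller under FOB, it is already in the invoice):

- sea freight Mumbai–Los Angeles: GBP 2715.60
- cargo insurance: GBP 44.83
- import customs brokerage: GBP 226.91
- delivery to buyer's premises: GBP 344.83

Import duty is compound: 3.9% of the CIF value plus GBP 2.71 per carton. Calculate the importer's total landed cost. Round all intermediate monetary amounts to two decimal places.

Total landed cost: GBP 460976.67

FOB: the seller bears costs until goods are on board at the origin port; the buyer bears freight, insurance and all costs thereafter.
CIF value = FOB price + freight + insurance = 420711.94 + 2715.60 + 44.83 = 423472.37
Ad valorem component: 423472.37 × 3.9% = 16515.42
Specific component: 7534 × 2.71 = 20417.14
Import duty = 16515.42 + 20417.14 = 36932.56
Buyer bears: freight 2715.60 + insurance 44.83 + brokerage 226.91 + delivery 344.83 + duty 36932.56 = 40264.73
Landed cost = invoice 420711.94 + 40264.73 = 460976.67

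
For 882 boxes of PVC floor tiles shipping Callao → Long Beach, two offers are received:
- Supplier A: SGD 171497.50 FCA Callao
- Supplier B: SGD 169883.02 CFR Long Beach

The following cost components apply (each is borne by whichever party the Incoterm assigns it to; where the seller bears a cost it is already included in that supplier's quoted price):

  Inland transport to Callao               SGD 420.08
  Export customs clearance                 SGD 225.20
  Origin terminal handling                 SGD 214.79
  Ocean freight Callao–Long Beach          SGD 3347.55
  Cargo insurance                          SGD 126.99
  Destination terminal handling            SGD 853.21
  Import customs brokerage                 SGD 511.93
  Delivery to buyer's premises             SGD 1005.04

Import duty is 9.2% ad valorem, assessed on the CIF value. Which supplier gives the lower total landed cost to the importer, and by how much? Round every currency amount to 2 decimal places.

Supplier B is cheaper by SGD 5653.09

Supplier A (FCA):
CIF value = FCA price + origin terminal + freight + insurance = 171497.50 + 214.79 + 3347.55 + 126.99 = 175186.83
Import duty = 175186.83 × 9.2% = 16117.19
Buyer bears (A): 214.79 + 3347.55 + 126.99 + 853.21 + 511.93 + 1005.04 = 6059.51
Landed cost (A) = invoice 171497.50 + 6059.51 + duty 16117.19 = 193674.20
Supplier B (CFR):
CIF value = CFR price + insurance = 169883.02 + 126.99 = 170010.01
Import duty = 170010.01 × 9.2% = 15640.92
Buyer bears (B): 126.99 + 853.21 + 511.93 + 1005.04 = 2497.17
Landed cost (B) = invoice 169883.02 + 2497.17 + duty 15640.92 = 188021.11
Difference = |193674.20 − 188021.11| = 5653.09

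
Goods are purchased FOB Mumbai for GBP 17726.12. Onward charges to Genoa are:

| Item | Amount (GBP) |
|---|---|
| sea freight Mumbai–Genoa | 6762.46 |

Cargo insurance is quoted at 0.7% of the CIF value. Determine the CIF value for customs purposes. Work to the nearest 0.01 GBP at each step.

CIF value: GBP 24661.21

Let C be the CIF value. C = FOB price + freight + 0.7% × C
C − 0.7% × C = 17726.12 + 6762.46
0.993 × C = 24488.58
C = 24488.58 / 0.993 = 24661.21
Insurance premium = 0.7% × 24661.21 = 172.63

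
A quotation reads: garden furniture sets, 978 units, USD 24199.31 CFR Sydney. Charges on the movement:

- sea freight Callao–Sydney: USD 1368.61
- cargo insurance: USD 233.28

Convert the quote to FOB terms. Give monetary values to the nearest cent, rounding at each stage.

FOB price: USD 22830.70

Not relevant to the conversion: insurance — on the buyer under both terms; not part of either seller's price.
From CFR to FOB, the seller no longer bears: freight.
FOB price = 24199.31 − 1368.61 = 22830.70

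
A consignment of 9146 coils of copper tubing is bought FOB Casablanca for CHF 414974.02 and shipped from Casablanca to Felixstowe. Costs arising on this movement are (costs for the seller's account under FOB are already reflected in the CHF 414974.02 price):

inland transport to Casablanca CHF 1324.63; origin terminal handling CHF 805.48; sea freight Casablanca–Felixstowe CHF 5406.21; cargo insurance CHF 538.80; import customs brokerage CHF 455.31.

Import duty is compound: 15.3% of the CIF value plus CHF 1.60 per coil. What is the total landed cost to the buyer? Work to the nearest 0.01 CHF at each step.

Total landed cost: CHF 500408.55

FOB: the seller bears costs until goods are on board at the origin port; the buyer bears freight, insurance and all costs thereafter.
Already in the invoice (seller's account under FOB): inland to port, origin terminal — exclude.
CIF value = FOB price + freight + insurance = 414974.02 + 5406.21 + 538.80 = 420919.03
Ad valorem component: 420919.03 × 15.3% = 64400.61
Specific component: 9146 × 1.60 = 14633.60
Import duty = 64400.61 + 14633.60 = 79034.21
Buyer bears: freight 5406.21 + insurance 538.80 + brokerage 455.31 + duty 79034.21 = 85434.53
Landed cost = invoice 414974.02 + 85434.53 = 500408.55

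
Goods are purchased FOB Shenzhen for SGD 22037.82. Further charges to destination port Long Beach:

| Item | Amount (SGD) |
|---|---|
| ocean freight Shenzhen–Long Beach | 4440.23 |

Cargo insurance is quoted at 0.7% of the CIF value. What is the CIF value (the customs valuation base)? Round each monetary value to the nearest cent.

CIF value: SGD 26664.70

Let C be the CIF value. C = FOB price + freight + 0.7% × C
C − 0.7% × C = 22037.82 + 4440.23
0.993 × C = 26478.05
C = 26478.05 / 0.993 = 26664.70
Insurance premium = 0.7% × 26664.70 = 186.65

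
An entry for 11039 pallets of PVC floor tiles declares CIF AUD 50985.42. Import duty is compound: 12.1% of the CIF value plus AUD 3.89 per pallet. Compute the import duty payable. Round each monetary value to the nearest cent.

Ad valorem component: 50985.42 × 12.1% = 6169.24
Specific component: 11039 × 3.89 = 42941.71
Import duty = 6169.24 + 42941.71 = 49110.95

Import duty: AUD 49110.95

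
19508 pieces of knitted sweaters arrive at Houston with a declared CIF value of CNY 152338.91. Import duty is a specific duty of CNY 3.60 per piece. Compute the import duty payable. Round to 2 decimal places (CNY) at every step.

Import duty = 19508 × 3.60 = 70228.80

Import duty: CNY 70228.80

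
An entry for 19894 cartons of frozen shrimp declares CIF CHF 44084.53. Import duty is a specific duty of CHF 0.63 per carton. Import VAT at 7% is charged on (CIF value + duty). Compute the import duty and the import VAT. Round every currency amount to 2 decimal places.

Import duty: CHF 12533.22; import VAT: CHF 3963.24

Import duty = 19894 × 0.63 = 12533.22
VAT base = CIF + duty = 44084.53 + 12533.22 = 56617.75
Import VAT = 56617.75 × 7% = 3963.24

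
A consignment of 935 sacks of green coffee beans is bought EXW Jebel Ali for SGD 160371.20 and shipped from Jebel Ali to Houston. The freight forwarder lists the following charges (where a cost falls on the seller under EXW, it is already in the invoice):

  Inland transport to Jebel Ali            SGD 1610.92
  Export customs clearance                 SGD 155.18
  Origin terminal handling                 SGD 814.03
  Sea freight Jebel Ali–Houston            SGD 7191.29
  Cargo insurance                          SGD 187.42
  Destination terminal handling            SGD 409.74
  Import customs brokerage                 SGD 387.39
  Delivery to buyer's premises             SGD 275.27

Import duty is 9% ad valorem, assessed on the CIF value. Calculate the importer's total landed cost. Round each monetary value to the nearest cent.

Total landed cost: SGD 186732.14

EXW: the seller makes goods available at their premises; the buyer bears all onward costs.
CIF value = EXW price + inland to port + export clearance + origin terminal + freight + insurance = 160371.20 + 1610.92 + 155.18 + 814.03 + 7191.29 + 187.42 = 170330.04
Import duty = 170330.04 × 9% = 15329.70
Buyer bears: inland to port 1610.92 + export clearance 155.18 + origin terminal 814.03 + freight 7191.29 + insurance 187.42 + destination terminal 409.74 + brokerage 387.39 + delivery 275.27 + duty 15329.70 = 26360.94
Landed cost = invoice 160371.20 + 26360.94 = 186732.14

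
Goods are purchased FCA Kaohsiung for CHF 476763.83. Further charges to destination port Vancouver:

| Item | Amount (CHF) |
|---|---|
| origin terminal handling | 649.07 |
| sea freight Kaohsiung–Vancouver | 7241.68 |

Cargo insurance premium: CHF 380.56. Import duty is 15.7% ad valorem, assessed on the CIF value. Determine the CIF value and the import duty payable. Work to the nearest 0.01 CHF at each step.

CIF value: CHF 485035.14; import duty: CHF 76150.52

CIF = FCA price + pre-shipment costs + freight + insurance
CIF = 476763.83 + 649.07 + 7241.68 + 380.56 = 485035.14
Import duty = 485035.14 × 15.7% = 76150.52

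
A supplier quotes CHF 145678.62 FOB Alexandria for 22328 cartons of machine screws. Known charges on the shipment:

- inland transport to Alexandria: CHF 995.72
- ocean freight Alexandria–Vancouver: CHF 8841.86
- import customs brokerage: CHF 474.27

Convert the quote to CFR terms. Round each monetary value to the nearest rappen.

CFR price: CHF 154520.48

Not relevant to the conversion: inland to port — on the seller under both FOB and CFR; already in the FOB price and stays in the CFR price. brokerage — on the buyer under both terms; not part of either seller's price.
From FOB to CFR, the seller additionally bears: freight.
CFR price = 145678.62 + 8841.86 = 154520.48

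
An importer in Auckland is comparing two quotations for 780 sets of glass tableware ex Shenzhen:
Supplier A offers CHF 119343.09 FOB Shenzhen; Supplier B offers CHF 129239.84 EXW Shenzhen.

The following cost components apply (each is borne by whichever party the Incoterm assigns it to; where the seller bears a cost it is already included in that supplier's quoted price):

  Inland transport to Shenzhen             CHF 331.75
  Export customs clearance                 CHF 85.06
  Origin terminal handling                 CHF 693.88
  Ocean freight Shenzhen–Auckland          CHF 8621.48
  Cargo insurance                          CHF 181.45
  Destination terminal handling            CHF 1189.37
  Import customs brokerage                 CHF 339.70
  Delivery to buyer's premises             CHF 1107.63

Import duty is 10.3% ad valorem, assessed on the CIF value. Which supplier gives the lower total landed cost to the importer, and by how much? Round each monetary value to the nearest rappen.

Supplier A is cheaper by CHF 12141.21

Supplier A (FOB):
CIF value = FOB price + freight + insurance = 119343.09 + 8621.48 + 181.45 = 128146.02
Import duty = 128146.02 × 10.3% = 13199.04
Buyer bears (A): 8621.48 + 181.45 + 1189.37 + 339.70 + 1107.63 = 11439.63
Landed cost (A) = invoice 119343.09 + 11439.63 + duty 13199.04 = 143981.76
Supplier B (EXW):
CIF value = EXW price + inland to port + export clearance + origin terminal + freight + insurance = 129239.84 + 331.75 + 85.06 + 693.88 + 8621.48 + 181.45 = 139153.46
Import duty = 139153.46 × 10.3% = 14332.81
Buyer bears (B): 331.75 + 85.06 + 693.88 + 8621.48 + 181.45 + 1189.37 + 339.70 + 1107.63 = 12550.32
Landed cost (B) = invoice 129239.84 + 12550.32 + duty 14332.81 = 156122.97
Difference = |143981.76 − 156122.97| = 12141.21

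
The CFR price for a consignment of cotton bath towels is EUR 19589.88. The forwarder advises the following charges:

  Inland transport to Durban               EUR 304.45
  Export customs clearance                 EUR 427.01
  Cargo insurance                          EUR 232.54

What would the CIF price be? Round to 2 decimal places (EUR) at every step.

Not relevant to the conversion: export clearance, inland to port — on the seller under both CFR and CIF; already in the CFR price and stays in the CIF price.
From CFR to CIF, the seller additionally bears: insurance.
CIF price = 19589.88 + 232.54 = 19822.42

CIF price: EUR 19822.42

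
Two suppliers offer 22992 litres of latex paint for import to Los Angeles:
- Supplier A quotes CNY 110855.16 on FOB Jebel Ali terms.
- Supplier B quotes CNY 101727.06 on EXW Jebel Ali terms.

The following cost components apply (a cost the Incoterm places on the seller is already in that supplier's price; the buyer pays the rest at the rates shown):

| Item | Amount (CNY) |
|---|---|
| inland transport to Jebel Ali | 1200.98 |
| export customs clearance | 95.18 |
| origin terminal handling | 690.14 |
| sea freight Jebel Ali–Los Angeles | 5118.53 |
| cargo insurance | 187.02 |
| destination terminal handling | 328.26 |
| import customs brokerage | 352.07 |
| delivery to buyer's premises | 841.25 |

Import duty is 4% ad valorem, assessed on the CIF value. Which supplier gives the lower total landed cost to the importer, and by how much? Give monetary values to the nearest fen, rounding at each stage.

Supplier B is cheaper by CNY 7427.47

Supplier A (FOB):
CIF value = FOB price + freight + insurance = 110855.16 + 5118.53 + 187.02 = 116160.71
Import duty = 116160.71 × 4% = 4646.43
Buyer bears (A): 5118.53 + 187.02 + 328.26 + 352.07 + 841.25 = 6827.13
Landed cost (A) = invoice 110855.16 + 6827.13 + duty 4646.43 = 122328.72
Supplier B (EXW):
CIF value = EXW price + inland to port + export clearance + origin terminal + freight + insurance = 101727.06 + 1200.98 + 95.18 + 690.14 + 5118.53 + 187.02 = 109018.91
Import duty = 109018.91 × 4% = 4360.76
Buyer bears (B): 1200.98 + 95.18 + 690.14 + 5118.53 + 187.02 + 328.26 + 352.07 + 841.25 = 8813.43
Landed cost (B) = invoice 101727.06 + 8813.43 + duty 4360.76 = 114901.25
Difference = |122328.72 − 114901.25| = 7427.47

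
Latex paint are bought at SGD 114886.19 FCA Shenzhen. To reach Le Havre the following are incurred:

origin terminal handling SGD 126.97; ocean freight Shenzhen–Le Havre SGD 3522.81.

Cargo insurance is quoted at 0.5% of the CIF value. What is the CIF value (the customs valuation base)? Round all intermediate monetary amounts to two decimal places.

Let C be the CIF value. C = FCA price + pre-shipment costs + freight + 0.5% × C
C − 0.5% × C = 114886.19 + 126.97 + 3522.81
0.995 × C = 118535.97
C = 118535.97 / 0.995 = 119131.63
Insurance premium = 0.5% × 119131.63 = 595.66

CIF value: SGD 119131.63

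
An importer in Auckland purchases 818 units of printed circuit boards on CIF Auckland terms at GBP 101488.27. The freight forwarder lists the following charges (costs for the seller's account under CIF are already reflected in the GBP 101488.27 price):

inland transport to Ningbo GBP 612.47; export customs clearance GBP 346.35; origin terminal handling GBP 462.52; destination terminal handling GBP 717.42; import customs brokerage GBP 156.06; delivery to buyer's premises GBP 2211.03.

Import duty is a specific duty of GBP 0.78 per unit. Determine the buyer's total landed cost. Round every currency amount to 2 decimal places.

Total landed cost: GBP 105210.82

CIF: the seller pays costs through ocean freight and marine insurance to the destination port.
Already in the invoice (seller's account under CIF): inland to port, export clearance, origin terminal — exclude.
The CIF price already equals the CIF value: 101488.27
Import duty = 818 × 0.78 = 638.04
Buyer bears: destination terminal 717.42 + brokerage 156.06 + delivery 2211.03 + duty 638.04 = 3722.55
Landed cost = invoice 101488.27 + 3722.55 = 105210.82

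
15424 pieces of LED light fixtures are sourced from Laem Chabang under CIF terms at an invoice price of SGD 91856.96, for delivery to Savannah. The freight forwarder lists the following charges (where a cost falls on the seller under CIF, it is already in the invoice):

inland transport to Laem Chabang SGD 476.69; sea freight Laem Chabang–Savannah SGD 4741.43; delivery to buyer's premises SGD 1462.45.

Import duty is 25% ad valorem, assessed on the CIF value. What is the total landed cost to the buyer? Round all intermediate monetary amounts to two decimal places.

Total landed cost: SGD 116283.65

CIF: the seller pays costs through ocean freight and marine insurance to the destination port.
Already in the invoice (seller's account under CIF): inland to port, freight — exclude.
The CIF price already equals the CIF value: 91856.96
Import duty = 91856.96 × 25% = 22964.24
Buyer bears: delivery 1462.45 + duty 22964.24 = 24426.69
Landed cost = invoice 91856.96 + 24426.69 = 116283.65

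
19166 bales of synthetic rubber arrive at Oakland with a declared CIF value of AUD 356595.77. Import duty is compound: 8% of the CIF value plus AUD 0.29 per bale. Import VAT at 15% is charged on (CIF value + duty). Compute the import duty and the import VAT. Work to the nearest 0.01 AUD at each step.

Import duty: AUD 34085.80; import VAT: AUD 58602.24

Ad valorem component: 356595.77 × 8% = 28527.66
Specific component: 19166 × 0.29 = 5558.14
Import duty = 28527.66 + 5558.14 = 34085.80
VAT base = CIF + duty = 356595.77 + 34085.80 = 390681.57
Import VAT = 390681.57 × 15% = 58602.24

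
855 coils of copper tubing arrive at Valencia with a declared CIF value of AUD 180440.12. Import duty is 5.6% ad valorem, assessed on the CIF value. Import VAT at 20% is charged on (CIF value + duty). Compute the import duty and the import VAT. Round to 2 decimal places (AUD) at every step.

Import duty = 180440.12 × 5.6% = 10104.65
VAT base = CIF + duty = 180440.12 + 10104.65 = 190544.77
Import VAT = 190544.77 × 20% = 38108.95

Import duty: AUD 10104.65; import VAT: AUD 38108.95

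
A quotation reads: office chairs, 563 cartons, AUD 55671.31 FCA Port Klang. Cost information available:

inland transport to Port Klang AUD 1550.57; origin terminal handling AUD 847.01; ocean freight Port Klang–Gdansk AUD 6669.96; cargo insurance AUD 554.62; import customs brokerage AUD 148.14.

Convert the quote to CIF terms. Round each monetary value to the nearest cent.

Not relevant to the conversion: inland to port — on the seller under both FCA and CIF; already in the FCA price and stays in the CIF price. brokerage — on the buyer under both terms; not part of either seller's price.
From FCA to CIF, the seller additionally bears: origin terminal, freight, insurance.
CIF price = 55671.31 + 847.01 + 6669.96 + 554.62 = 63742.90

CIF price: AUD 63742.90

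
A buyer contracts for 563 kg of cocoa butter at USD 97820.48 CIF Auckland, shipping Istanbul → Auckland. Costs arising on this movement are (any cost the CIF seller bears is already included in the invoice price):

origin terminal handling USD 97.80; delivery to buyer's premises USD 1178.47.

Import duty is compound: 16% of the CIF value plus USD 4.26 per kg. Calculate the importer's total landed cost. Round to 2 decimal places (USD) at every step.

Total landed cost: USD 117048.61

CIF: the seller pays costs through ocean freight and marine insurance to the destination port.
Already in the invoice (seller's account under CIF): origin terminal — exclude.
The CIF price already equals the CIF value: 97820.48
Ad valorem component: 97820.48 × 16% = 15651.28
Specific component: 563 × 4.26 = 2398.38
Import duty = 15651.28 + 2398.38 = 18049.66
Buyer bears: delivery 1178.47 + duty 18049.66 = 19228.13
Landed cost = invoice 97820.48 + 19228.13 = 117048.61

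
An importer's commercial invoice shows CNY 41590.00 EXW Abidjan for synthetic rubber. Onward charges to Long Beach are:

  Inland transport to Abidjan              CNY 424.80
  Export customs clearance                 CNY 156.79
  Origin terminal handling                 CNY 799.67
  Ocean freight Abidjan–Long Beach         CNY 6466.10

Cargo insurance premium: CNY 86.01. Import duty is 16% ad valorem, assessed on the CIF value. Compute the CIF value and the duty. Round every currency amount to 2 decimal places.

CIF = EXW price + pre-shipment costs + freight + insurance
CIF = 41590.00 + 424.80 + 156.79 + 799.67 + 6466.10 + 86.01 = 49523.37
Import duty = 49523.37 × 16% = 7923.74

CIF value: CNY 49523.37; import duty: CNY 7923.74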